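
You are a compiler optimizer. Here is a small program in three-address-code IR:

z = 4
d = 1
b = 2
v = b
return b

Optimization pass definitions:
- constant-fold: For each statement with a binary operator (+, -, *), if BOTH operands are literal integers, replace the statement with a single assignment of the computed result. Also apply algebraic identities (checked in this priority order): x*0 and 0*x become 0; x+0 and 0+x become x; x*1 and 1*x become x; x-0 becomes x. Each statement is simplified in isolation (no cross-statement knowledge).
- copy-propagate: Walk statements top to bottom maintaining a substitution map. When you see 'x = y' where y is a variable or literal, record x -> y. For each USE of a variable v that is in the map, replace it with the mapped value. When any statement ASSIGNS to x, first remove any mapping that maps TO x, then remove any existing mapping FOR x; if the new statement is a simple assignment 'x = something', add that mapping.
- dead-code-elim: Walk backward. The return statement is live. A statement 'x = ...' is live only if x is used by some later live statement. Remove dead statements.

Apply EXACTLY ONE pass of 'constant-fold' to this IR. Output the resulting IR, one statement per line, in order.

Answer: z = 4
d = 1
b = 2
v = b
return b

Derivation:
Applying constant-fold statement-by-statement:
  [1] z = 4  (unchanged)
  [2] d = 1  (unchanged)
  [3] b = 2  (unchanged)
  [4] v = b  (unchanged)
  [5] return b  (unchanged)
Result (5 stmts):
  z = 4
  d = 1
  b = 2
  v = b
  return b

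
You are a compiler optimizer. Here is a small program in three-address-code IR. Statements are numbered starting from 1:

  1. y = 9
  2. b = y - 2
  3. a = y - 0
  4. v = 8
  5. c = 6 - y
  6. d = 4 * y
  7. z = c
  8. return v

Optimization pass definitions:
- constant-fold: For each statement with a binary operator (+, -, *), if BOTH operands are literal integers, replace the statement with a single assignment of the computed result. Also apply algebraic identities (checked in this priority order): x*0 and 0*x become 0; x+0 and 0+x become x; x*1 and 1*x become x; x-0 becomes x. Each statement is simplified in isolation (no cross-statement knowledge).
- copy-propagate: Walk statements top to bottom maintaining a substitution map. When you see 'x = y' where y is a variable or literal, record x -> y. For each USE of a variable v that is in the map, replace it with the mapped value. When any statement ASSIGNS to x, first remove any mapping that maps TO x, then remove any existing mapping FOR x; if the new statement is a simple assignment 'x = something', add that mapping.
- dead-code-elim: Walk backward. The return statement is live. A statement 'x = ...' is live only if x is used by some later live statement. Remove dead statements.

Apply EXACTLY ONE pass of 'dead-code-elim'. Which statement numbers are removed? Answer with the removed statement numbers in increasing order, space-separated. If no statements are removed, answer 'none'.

Backward liveness scan:
Stmt 1 'y = 9': DEAD (y not in live set [])
Stmt 2 'b = y - 2': DEAD (b not in live set [])
Stmt 3 'a = y - 0': DEAD (a not in live set [])
Stmt 4 'v = 8': KEEP (v is live); live-in = []
Stmt 5 'c = 6 - y': DEAD (c not in live set ['v'])
Stmt 6 'd = 4 * y': DEAD (d not in live set ['v'])
Stmt 7 'z = c': DEAD (z not in live set ['v'])
Stmt 8 'return v': KEEP (return); live-in = ['v']
Removed statement numbers: [1, 2, 3, 5, 6, 7]
Surviving IR:
  v = 8
  return v

Answer: 1 2 3 5 6 7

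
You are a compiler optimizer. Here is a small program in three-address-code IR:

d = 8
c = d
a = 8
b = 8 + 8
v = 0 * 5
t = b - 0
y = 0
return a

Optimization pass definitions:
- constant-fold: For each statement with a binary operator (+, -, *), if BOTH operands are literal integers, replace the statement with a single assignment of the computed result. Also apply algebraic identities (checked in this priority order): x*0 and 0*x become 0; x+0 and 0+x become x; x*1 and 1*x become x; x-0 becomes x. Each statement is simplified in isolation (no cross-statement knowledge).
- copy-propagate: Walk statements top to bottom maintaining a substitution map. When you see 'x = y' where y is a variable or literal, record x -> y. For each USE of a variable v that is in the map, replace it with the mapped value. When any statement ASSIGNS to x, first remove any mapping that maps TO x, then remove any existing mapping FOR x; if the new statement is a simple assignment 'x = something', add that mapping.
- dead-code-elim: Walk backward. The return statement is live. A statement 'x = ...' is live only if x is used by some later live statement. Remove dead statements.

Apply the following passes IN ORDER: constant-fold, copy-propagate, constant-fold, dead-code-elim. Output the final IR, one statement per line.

Answer: return 8

Derivation:
Initial IR:
  d = 8
  c = d
  a = 8
  b = 8 + 8
  v = 0 * 5
  t = b - 0
  y = 0
  return a
After constant-fold (8 stmts):
  d = 8
  c = d
  a = 8
  b = 16
  v = 0
  t = b
  y = 0
  return a
After copy-propagate (8 stmts):
  d = 8
  c = 8
  a = 8
  b = 16
  v = 0
  t = 16
  y = 0
  return 8
After constant-fold (8 stmts):
  d = 8
  c = 8
  a = 8
  b = 16
  v = 0
  t = 16
  y = 0
  return 8
After dead-code-elim (1 stmts):
  return 8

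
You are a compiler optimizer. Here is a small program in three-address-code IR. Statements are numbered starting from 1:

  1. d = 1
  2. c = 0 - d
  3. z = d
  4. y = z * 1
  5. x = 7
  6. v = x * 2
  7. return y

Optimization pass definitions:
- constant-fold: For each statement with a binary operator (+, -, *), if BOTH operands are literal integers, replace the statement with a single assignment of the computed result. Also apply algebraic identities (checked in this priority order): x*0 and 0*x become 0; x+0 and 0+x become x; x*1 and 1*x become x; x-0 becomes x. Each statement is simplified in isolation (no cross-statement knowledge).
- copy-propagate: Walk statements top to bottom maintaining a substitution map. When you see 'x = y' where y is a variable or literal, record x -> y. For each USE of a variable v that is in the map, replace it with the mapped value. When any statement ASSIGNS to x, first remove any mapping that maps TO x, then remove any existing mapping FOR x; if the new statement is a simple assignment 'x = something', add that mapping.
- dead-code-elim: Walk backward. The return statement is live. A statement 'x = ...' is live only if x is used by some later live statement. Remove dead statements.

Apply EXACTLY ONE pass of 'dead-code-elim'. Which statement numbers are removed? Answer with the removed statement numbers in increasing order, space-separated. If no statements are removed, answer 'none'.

Answer: 2 5 6

Derivation:
Backward liveness scan:
Stmt 1 'd = 1': KEEP (d is live); live-in = []
Stmt 2 'c = 0 - d': DEAD (c not in live set ['d'])
Stmt 3 'z = d': KEEP (z is live); live-in = ['d']
Stmt 4 'y = z * 1': KEEP (y is live); live-in = ['z']
Stmt 5 'x = 7': DEAD (x not in live set ['y'])
Stmt 6 'v = x * 2': DEAD (v not in live set ['y'])
Stmt 7 'return y': KEEP (return); live-in = ['y']
Removed statement numbers: [2, 5, 6]
Surviving IR:
  d = 1
  z = d
  y = z * 1
  return y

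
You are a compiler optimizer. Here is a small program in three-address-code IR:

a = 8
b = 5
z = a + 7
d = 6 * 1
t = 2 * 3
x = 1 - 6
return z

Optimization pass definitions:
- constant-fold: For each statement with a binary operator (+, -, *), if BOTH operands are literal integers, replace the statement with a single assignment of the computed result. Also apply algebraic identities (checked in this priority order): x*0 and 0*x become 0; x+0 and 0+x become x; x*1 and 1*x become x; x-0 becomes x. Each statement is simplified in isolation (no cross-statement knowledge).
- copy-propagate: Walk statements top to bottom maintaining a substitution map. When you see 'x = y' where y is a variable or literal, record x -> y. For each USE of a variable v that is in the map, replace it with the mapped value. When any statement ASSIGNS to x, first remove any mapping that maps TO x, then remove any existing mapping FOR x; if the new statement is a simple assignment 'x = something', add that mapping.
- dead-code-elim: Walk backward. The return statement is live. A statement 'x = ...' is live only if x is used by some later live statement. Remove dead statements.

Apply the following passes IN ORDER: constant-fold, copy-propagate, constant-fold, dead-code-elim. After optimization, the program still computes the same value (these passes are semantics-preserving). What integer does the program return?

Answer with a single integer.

Initial IR:
  a = 8
  b = 5
  z = a + 7
  d = 6 * 1
  t = 2 * 3
  x = 1 - 6
  return z
After constant-fold (7 stmts):
  a = 8
  b = 5
  z = a + 7
  d = 6
  t = 6
  x = -5
  return z
After copy-propagate (7 stmts):
  a = 8
  b = 5
  z = 8 + 7
  d = 6
  t = 6
  x = -5
  return z
After constant-fold (7 stmts):
  a = 8
  b = 5
  z = 15
  d = 6
  t = 6
  x = -5
  return z
After dead-code-elim (2 stmts):
  z = 15
  return z
Evaluate:
  a = 8  =>  a = 8
  b = 5  =>  b = 5
  z = a + 7  =>  z = 15
  d = 6 * 1  =>  d = 6
  t = 2 * 3  =>  t = 6
  x = 1 - 6  =>  x = -5
  return z = 15

Answer: 15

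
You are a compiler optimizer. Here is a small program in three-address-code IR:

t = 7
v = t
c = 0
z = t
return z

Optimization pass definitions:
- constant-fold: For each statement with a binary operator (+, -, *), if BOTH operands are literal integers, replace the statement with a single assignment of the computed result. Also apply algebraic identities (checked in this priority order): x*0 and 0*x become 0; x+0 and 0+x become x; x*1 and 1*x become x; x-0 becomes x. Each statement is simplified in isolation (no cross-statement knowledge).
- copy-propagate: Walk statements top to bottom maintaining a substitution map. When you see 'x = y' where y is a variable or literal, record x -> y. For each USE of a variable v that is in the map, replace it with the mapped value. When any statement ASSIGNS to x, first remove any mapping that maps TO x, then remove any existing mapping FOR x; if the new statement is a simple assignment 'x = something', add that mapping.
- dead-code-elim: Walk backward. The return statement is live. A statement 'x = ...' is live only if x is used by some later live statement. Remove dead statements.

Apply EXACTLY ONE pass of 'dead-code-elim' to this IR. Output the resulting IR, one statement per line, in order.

Applying dead-code-elim statement-by-statement:
  [5] return z  -> KEEP (return); live=['z']
  [4] z = t  -> KEEP; live=['t']
  [3] c = 0  -> DEAD (c not live)
  [2] v = t  -> DEAD (v not live)
  [1] t = 7  -> KEEP; live=[]
Result (3 stmts):
  t = 7
  z = t
  return z

Answer: t = 7
z = t
return z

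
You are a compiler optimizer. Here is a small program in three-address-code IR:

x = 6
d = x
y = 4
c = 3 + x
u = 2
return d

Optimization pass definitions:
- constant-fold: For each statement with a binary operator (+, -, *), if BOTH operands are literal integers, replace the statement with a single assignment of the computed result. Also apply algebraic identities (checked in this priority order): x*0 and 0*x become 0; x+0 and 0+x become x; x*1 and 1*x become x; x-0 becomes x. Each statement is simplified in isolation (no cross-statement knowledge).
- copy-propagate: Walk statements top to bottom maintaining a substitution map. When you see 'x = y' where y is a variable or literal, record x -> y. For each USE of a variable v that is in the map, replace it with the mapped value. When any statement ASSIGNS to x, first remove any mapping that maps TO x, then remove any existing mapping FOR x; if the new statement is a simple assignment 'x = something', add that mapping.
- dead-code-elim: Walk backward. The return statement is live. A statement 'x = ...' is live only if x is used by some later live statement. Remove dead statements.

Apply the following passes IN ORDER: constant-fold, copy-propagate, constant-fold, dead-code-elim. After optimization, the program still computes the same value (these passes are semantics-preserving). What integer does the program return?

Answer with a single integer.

Initial IR:
  x = 6
  d = x
  y = 4
  c = 3 + x
  u = 2
  return d
After constant-fold (6 stmts):
  x = 6
  d = x
  y = 4
  c = 3 + x
  u = 2
  return d
After copy-propagate (6 stmts):
  x = 6
  d = 6
  y = 4
  c = 3 + 6
  u = 2
  return 6
After constant-fold (6 stmts):
  x = 6
  d = 6
  y = 4
  c = 9
  u = 2
  return 6
After dead-code-elim (1 stmts):
  return 6
Evaluate:
  x = 6  =>  x = 6
  d = x  =>  d = 6
  y = 4  =>  y = 4
  c = 3 + x  =>  c = 9
  u = 2  =>  u = 2
  return d = 6

Answer: 6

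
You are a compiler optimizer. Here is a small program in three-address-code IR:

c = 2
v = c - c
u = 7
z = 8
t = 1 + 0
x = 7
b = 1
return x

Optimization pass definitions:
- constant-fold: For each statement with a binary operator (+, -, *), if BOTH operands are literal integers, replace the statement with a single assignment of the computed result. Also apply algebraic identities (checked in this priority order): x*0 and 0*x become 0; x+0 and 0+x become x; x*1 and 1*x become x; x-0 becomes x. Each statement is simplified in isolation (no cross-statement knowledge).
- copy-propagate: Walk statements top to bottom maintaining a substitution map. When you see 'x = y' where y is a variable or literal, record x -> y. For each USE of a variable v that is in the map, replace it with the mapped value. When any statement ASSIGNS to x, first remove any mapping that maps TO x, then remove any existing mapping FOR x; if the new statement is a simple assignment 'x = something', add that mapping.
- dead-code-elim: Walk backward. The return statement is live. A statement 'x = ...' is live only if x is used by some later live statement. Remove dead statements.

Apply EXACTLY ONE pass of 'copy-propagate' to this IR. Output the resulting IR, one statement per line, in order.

Applying copy-propagate statement-by-statement:
  [1] c = 2  (unchanged)
  [2] v = c - c  -> v = 2 - 2
  [3] u = 7  (unchanged)
  [4] z = 8  (unchanged)
  [5] t = 1 + 0  (unchanged)
  [6] x = 7  (unchanged)
  [7] b = 1  (unchanged)
  [8] return x  -> return 7
Result (8 stmts):
  c = 2
  v = 2 - 2
  u = 7
  z = 8
  t = 1 + 0
  x = 7
  b = 1
  return 7

Answer: c = 2
v = 2 - 2
u = 7
z = 8
t = 1 + 0
x = 7
b = 1
return 7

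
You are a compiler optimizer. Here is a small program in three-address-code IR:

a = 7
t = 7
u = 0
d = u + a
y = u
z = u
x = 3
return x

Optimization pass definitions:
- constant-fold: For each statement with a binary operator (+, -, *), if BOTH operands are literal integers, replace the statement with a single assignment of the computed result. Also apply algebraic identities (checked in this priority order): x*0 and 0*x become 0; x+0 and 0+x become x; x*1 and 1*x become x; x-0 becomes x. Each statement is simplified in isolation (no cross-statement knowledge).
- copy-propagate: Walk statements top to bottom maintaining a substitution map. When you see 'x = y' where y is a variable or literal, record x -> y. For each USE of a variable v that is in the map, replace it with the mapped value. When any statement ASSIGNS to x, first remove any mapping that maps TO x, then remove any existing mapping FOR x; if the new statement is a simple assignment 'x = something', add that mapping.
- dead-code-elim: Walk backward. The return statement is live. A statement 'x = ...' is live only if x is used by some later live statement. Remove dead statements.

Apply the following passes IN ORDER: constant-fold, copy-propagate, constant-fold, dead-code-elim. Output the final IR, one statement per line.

Answer: return 3

Derivation:
Initial IR:
  a = 7
  t = 7
  u = 0
  d = u + a
  y = u
  z = u
  x = 3
  return x
After constant-fold (8 stmts):
  a = 7
  t = 7
  u = 0
  d = u + a
  y = u
  z = u
  x = 3
  return x
After copy-propagate (8 stmts):
  a = 7
  t = 7
  u = 0
  d = 0 + 7
  y = 0
  z = 0
  x = 3
  return 3
After constant-fold (8 stmts):
  a = 7
  t = 7
  u = 0
  d = 7
  y = 0
  z = 0
  x = 3
  return 3
After dead-code-elim (1 stmts):
  return 3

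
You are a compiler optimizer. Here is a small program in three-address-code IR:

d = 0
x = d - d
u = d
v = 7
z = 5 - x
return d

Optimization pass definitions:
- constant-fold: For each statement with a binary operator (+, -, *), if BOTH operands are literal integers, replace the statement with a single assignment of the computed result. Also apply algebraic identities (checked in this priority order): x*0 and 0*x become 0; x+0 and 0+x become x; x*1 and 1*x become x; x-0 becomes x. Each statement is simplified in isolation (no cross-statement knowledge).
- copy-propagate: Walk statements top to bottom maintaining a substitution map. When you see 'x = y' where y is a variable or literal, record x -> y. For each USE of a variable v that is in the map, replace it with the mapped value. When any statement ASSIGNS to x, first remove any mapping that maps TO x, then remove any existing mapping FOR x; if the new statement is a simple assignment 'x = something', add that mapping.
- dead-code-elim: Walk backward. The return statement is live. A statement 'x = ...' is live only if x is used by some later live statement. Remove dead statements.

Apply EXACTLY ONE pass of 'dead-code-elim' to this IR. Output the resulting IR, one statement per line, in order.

Answer: d = 0
return d

Derivation:
Applying dead-code-elim statement-by-statement:
  [6] return d  -> KEEP (return); live=['d']
  [5] z = 5 - x  -> DEAD (z not live)
  [4] v = 7  -> DEAD (v not live)
  [3] u = d  -> DEAD (u not live)
  [2] x = d - d  -> DEAD (x not live)
  [1] d = 0  -> KEEP; live=[]
Result (2 stmts):
  d = 0
  return d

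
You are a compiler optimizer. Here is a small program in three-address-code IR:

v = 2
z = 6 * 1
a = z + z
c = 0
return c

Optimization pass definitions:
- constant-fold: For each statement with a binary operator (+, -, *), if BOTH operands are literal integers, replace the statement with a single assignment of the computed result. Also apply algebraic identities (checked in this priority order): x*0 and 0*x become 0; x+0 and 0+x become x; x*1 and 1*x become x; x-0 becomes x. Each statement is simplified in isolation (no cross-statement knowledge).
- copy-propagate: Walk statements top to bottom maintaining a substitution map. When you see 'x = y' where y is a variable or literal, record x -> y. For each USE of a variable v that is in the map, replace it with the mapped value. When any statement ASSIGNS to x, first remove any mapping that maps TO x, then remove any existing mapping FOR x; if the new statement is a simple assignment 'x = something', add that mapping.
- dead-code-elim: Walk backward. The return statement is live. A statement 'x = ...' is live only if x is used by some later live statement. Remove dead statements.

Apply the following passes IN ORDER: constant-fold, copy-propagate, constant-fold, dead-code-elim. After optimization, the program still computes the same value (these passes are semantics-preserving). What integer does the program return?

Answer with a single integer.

Initial IR:
  v = 2
  z = 6 * 1
  a = z + z
  c = 0
  return c
After constant-fold (5 stmts):
  v = 2
  z = 6
  a = z + z
  c = 0
  return c
After copy-propagate (5 stmts):
  v = 2
  z = 6
  a = 6 + 6
  c = 0
  return 0
After constant-fold (5 stmts):
  v = 2
  z = 6
  a = 12
  c = 0
  return 0
After dead-code-elim (1 stmts):
  return 0
Evaluate:
  v = 2  =>  v = 2
  z = 6 * 1  =>  z = 6
  a = z + z  =>  a = 12
  c = 0  =>  c = 0
  return c = 0

Answer: 0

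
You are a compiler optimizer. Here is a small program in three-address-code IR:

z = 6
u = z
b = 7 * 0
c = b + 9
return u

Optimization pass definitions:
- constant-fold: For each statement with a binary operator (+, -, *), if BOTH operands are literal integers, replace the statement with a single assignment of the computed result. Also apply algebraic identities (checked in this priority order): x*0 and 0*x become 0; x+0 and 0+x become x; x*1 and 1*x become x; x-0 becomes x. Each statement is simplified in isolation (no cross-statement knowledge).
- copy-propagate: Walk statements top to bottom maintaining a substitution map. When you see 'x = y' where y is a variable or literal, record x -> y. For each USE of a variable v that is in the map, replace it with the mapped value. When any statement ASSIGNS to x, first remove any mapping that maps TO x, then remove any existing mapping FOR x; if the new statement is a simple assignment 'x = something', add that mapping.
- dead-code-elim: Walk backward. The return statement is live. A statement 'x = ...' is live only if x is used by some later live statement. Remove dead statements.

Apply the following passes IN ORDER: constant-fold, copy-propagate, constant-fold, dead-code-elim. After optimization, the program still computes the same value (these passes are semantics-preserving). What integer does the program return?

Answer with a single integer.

Initial IR:
  z = 6
  u = z
  b = 7 * 0
  c = b + 9
  return u
After constant-fold (5 stmts):
  z = 6
  u = z
  b = 0
  c = b + 9
  return u
After copy-propagate (5 stmts):
  z = 6
  u = 6
  b = 0
  c = 0 + 9
  return 6
After constant-fold (5 stmts):
  z = 6
  u = 6
  b = 0
  c = 9
  return 6
After dead-code-elim (1 stmts):
  return 6
Evaluate:
  z = 6  =>  z = 6
  u = z  =>  u = 6
  b = 7 * 0  =>  b = 0
  c = b + 9  =>  c = 9
  return u = 6

Answer: 6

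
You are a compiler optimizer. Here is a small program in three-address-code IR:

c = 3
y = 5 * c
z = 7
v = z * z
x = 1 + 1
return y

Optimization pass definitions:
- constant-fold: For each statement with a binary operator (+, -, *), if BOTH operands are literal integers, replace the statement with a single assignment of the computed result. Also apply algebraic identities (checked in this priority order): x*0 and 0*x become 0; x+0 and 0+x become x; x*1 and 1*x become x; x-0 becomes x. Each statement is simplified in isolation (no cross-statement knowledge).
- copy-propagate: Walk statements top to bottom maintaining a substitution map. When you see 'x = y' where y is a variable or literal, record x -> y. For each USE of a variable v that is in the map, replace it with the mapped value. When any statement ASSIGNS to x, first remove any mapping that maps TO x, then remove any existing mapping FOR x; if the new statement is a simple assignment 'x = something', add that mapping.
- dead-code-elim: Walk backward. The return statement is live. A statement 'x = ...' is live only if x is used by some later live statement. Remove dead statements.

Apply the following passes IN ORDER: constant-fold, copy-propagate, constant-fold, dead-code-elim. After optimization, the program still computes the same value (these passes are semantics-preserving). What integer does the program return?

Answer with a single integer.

Initial IR:
  c = 3
  y = 5 * c
  z = 7
  v = z * z
  x = 1 + 1
  return y
After constant-fold (6 stmts):
  c = 3
  y = 5 * c
  z = 7
  v = z * z
  x = 2
  return y
After copy-propagate (6 stmts):
  c = 3
  y = 5 * 3
  z = 7
  v = 7 * 7
  x = 2
  return y
After constant-fold (6 stmts):
  c = 3
  y = 15
  z = 7
  v = 49
  x = 2
  return y
After dead-code-elim (2 stmts):
  y = 15
  return y
Evaluate:
  c = 3  =>  c = 3
  y = 5 * c  =>  y = 15
  z = 7  =>  z = 7
  v = z * z  =>  v = 49
  x = 1 + 1  =>  x = 2
  return y = 15

Answer: 15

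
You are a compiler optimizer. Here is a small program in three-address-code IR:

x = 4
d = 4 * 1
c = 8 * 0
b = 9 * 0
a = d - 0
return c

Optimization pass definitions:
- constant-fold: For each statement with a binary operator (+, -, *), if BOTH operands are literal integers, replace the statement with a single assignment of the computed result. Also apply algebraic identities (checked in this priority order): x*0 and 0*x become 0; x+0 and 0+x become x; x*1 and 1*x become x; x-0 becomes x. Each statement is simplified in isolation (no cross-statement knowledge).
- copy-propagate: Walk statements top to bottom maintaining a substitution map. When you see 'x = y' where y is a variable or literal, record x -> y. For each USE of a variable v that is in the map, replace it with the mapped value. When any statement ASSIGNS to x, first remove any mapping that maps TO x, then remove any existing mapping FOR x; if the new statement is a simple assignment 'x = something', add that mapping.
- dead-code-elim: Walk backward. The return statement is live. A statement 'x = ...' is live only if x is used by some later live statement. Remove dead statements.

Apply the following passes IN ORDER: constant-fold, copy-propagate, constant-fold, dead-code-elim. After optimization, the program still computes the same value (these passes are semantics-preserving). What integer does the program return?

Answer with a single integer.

Answer: 0

Derivation:
Initial IR:
  x = 4
  d = 4 * 1
  c = 8 * 0
  b = 9 * 0
  a = d - 0
  return c
After constant-fold (6 stmts):
  x = 4
  d = 4
  c = 0
  b = 0
  a = d
  return c
After copy-propagate (6 stmts):
  x = 4
  d = 4
  c = 0
  b = 0
  a = 4
  return 0
After constant-fold (6 stmts):
  x = 4
  d = 4
  c = 0
  b = 0
  a = 4
  return 0
After dead-code-elim (1 stmts):
  return 0
Evaluate:
  x = 4  =>  x = 4
  d = 4 * 1  =>  d = 4
  c = 8 * 0  =>  c = 0
  b = 9 * 0  =>  b = 0
  a = d - 0  =>  a = 4
  return c = 0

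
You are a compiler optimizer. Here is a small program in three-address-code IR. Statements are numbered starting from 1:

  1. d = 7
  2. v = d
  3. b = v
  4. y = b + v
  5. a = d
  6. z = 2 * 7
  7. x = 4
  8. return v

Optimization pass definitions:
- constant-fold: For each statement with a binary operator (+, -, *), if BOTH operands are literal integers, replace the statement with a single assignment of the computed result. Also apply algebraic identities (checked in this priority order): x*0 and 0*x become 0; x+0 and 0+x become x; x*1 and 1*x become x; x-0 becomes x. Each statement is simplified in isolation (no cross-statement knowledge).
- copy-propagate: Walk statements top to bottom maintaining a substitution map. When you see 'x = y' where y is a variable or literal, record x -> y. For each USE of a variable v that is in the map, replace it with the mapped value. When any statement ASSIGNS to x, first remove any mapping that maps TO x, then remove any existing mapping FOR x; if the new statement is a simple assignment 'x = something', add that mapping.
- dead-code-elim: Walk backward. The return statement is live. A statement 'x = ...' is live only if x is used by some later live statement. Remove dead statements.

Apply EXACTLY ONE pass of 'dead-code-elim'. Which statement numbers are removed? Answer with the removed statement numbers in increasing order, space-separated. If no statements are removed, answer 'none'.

Answer: 3 4 5 6 7

Derivation:
Backward liveness scan:
Stmt 1 'd = 7': KEEP (d is live); live-in = []
Stmt 2 'v = d': KEEP (v is live); live-in = ['d']
Stmt 3 'b = v': DEAD (b not in live set ['v'])
Stmt 4 'y = b + v': DEAD (y not in live set ['v'])
Stmt 5 'a = d': DEAD (a not in live set ['v'])
Stmt 6 'z = 2 * 7': DEAD (z not in live set ['v'])
Stmt 7 'x = 4': DEAD (x not in live set ['v'])
Stmt 8 'return v': KEEP (return); live-in = ['v']
Removed statement numbers: [3, 4, 5, 6, 7]
Surviving IR:
  d = 7
  v = d
  return v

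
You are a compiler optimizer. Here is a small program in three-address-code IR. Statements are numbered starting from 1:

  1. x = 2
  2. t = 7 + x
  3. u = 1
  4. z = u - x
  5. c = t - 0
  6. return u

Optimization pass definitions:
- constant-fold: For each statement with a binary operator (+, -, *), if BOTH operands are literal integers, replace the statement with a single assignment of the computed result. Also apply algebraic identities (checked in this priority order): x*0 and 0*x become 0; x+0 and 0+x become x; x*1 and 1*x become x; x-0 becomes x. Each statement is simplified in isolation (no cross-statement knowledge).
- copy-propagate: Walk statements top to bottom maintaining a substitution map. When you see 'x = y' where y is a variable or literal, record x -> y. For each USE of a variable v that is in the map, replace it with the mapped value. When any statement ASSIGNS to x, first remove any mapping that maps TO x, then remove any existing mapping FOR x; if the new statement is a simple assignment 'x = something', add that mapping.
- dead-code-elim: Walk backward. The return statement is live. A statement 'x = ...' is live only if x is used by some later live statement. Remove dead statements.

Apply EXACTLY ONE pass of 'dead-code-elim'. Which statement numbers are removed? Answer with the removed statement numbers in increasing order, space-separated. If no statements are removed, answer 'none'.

Answer: 1 2 4 5

Derivation:
Backward liveness scan:
Stmt 1 'x = 2': DEAD (x not in live set [])
Stmt 2 't = 7 + x': DEAD (t not in live set [])
Stmt 3 'u = 1': KEEP (u is live); live-in = []
Stmt 4 'z = u - x': DEAD (z not in live set ['u'])
Stmt 5 'c = t - 0': DEAD (c not in live set ['u'])
Stmt 6 'return u': KEEP (return); live-in = ['u']
Removed statement numbers: [1, 2, 4, 5]
Surviving IR:
  u = 1
  return u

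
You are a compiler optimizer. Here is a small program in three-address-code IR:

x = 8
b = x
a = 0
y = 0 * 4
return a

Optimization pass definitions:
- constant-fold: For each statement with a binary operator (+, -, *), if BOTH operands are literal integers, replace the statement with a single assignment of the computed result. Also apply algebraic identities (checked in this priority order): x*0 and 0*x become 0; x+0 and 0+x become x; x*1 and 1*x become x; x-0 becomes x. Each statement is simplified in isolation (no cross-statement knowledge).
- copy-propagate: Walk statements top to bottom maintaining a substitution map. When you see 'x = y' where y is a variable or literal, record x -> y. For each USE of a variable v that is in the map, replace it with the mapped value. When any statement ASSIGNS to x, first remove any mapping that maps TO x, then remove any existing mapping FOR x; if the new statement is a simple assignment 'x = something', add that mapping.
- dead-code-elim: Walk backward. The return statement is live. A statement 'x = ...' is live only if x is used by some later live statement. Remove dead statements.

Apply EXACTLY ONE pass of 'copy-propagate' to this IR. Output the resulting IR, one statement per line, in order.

Answer: x = 8
b = 8
a = 0
y = 0 * 4
return 0

Derivation:
Applying copy-propagate statement-by-statement:
  [1] x = 8  (unchanged)
  [2] b = x  -> b = 8
  [3] a = 0  (unchanged)
  [4] y = 0 * 4  (unchanged)
  [5] return a  -> return 0
Result (5 stmts):
  x = 8
  b = 8
  a = 0
  y = 0 * 4
  return 0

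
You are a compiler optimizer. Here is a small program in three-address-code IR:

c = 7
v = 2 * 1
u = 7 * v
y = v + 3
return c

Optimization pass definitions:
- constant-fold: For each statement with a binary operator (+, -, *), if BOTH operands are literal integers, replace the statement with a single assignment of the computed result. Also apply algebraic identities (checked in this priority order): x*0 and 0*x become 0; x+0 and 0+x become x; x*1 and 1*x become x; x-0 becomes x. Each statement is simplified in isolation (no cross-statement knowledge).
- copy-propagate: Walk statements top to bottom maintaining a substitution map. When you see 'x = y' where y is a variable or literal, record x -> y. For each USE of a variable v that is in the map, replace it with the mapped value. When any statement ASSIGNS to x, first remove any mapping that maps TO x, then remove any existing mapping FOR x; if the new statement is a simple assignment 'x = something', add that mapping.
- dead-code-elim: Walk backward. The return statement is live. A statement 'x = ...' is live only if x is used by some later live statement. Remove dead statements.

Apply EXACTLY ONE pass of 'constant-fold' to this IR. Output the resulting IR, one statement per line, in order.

Answer: c = 7
v = 2
u = 7 * v
y = v + 3
return c

Derivation:
Applying constant-fold statement-by-statement:
  [1] c = 7  (unchanged)
  [2] v = 2 * 1  -> v = 2
  [3] u = 7 * v  (unchanged)
  [4] y = v + 3  (unchanged)
  [5] return c  (unchanged)
Result (5 stmts):
  c = 7
  v = 2
  u = 7 * v
  y = v + 3
  return c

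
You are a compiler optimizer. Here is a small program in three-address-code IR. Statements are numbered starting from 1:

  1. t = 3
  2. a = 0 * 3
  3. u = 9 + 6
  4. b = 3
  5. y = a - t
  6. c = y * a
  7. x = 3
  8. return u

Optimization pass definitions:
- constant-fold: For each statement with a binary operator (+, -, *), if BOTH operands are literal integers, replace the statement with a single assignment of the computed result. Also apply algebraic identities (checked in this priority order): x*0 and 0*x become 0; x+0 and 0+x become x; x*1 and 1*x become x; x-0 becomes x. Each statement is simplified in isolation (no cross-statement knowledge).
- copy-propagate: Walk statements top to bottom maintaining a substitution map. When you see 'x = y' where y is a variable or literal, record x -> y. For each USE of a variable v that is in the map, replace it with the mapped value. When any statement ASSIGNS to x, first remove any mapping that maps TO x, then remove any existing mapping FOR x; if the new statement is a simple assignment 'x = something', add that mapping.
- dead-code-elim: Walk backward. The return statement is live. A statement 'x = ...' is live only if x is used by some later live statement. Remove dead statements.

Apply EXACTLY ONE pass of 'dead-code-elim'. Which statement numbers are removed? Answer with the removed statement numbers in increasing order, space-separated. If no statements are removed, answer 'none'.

Answer: 1 2 4 5 6 7

Derivation:
Backward liveness scan:
Stmt 1 't = 3': DEAD (t not in live set [])
Stmt 2 'a = 0 * 3': DEAD (a not in live set [])
Stmt 3 'u = 9 + 6': KEEP (u is live); live-in = []
Stmt 4 'b = 3': DEAD (b not in live set ['u'])
Stmt 5 'y = a - t': DEAD (y not in live set ['u'])
Stmt 6 'c = y * a': DEAD (c not in live set ['u'])
Stmt 7 'x = 3': DEAD (x not in live set ['u'])
Stmt 8 'return u': KEEP (return); live-in = ['u']
Removed statement numbers: [1, 2, 4, 5, 6, 7]
Surviving IR:
  u = 9 + 6
  return u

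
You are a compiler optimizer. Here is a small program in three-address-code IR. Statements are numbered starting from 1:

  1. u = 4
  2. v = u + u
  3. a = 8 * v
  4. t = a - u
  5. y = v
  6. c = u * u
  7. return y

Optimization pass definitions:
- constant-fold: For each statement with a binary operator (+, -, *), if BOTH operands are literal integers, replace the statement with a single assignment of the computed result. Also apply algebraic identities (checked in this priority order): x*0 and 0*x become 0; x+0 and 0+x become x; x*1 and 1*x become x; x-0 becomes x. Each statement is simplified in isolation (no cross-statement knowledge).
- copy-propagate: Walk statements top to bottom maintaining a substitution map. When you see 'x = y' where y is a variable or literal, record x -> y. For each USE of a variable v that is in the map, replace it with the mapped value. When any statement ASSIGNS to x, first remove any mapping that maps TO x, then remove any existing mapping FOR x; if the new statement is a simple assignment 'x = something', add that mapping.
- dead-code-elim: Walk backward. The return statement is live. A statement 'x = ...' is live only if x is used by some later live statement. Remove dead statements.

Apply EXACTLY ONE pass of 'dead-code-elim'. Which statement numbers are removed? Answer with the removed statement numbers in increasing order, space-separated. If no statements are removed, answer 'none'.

Answer: 3 4 6

Derivation:
Backward liveness scan:
Stmt 1 'u = 4': KEEP (u is live); live-in = []
Stmt 2 'v = u + u': KEEP (v is live); live-in = ['u']
Stmt 3 'a = 8 * v': DEAD (a not in live set ['v'])
Stmt 4 't = a - u': DEAD (t not in live set ['v'])
Stmt 5 'y = v': KEEP (y is live); live-in = ['v']
Stmt 6 'c = u * u': DEAD (c not in live set ['y'])
Stmt 7 'return y': KEEP (return); live-in = ['y']
Removed statement numbers: [3, 4, 6]
Surviving IR:
  u = 4
  v = u + u
  y = v
  return y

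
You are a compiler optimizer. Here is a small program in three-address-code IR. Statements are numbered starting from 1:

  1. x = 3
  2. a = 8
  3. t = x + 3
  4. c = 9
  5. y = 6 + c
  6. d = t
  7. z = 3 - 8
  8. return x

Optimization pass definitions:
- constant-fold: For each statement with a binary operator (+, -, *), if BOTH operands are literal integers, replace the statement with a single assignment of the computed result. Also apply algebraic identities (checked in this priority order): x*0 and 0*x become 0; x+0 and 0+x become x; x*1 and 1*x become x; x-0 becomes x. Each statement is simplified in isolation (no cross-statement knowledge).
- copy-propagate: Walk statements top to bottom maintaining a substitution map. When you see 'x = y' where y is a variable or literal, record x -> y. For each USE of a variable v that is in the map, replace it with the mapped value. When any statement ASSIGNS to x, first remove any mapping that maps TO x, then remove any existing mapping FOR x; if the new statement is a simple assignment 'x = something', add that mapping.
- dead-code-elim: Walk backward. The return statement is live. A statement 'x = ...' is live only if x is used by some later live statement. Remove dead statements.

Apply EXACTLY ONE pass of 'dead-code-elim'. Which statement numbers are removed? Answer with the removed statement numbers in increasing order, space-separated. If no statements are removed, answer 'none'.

Answer: 2 3 4 5 6 7

Derivation:
Backward liveness scan:
Stmt 1 'x = 3': KEEP (x is live); live-in = []
Stmt 2 'a = 8': DEAD (a not in live set ['x'])
Stmt 3 't = x + 3': DEAD (t not in live set ['x'])
Stmt 4 'c = 9': DEAD (c not in live set ['x'])
Stmt 5 'y = 6 + c': DEAD (y not in live set ['x'])
Stmt 6 'd = t': DEAD (d not in live set ['x'])
Stmt 7 'z = 3 - 8': DEAD (z not in live set ['x'])
Stmt 8 'return x': KEEP (return); live-in = ['x']
Removed statement numbers: [2, 3, 4, 5, 6, 7]
Surviving IR:
  x = 3
  return x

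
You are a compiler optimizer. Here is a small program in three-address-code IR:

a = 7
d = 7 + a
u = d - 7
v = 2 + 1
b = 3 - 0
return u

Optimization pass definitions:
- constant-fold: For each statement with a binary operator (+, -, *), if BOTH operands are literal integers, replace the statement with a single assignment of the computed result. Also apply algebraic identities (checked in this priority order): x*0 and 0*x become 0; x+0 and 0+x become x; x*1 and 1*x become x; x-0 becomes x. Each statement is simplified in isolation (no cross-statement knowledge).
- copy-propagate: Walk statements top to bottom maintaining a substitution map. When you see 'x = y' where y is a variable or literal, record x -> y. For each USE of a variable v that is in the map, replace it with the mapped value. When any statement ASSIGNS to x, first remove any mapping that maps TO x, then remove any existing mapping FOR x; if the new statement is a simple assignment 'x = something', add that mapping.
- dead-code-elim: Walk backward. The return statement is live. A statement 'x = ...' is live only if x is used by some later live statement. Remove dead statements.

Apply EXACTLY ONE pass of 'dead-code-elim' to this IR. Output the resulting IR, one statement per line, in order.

Applying dead-code-elim statement-by-statement:
  [6] return u  -> KEEP (return); live=['u']
  [5] b = 3 - 0  -> DEAD (b not live)
  [4] v = 2 + 1  -> DEAD (v not live)
  [3] u = d - 7  -> KEEP; live=['d']
  [2] d = 7 + a  -> KEEP; live=['a']
  [1] a = 7  -> KEEP; live=[]
Result (4 stmts):
  a = 7
  d = 7 + a
  u = d - 7
  return u

Answer: a = 7
d = 7 + a
u = d - 7
return u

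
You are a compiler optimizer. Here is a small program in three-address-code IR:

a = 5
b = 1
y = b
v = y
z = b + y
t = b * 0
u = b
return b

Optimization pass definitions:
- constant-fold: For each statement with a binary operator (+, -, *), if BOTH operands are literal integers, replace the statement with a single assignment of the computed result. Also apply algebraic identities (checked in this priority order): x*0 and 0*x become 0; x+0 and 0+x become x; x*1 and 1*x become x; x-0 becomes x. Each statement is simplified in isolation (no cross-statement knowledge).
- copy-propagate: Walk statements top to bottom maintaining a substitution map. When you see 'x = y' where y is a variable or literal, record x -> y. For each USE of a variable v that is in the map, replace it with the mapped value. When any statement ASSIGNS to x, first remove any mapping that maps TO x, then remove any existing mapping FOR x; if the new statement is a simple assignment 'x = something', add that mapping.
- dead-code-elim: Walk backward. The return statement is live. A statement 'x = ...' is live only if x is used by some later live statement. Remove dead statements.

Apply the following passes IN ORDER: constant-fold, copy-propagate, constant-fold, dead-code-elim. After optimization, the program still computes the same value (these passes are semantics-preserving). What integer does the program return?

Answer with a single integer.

Initial IR:
  a = 5
  b = 1
  y = b
  v = y
  z = b + y
  t = b * 0
  u = b
  return b
After constant-fold (8 stmts):
  a = 5
  b = 1
  y = b
  v = y
  z = b + y
  t = 0
  u = b
  return b
After copy-propagate (8 stmts):
  a = 5
  b = 1
  y = 1
  v = 1
  z = 1 + 1
  t = 0
  u = 1
  return 1
After constant-fold (8 stmts):
  a = 5
  b = 1
  y = 1
  v = 1
  z = 2
  t = 0
  u = 1
  return 1
After dead-code-elim (1 stmts):
  return 1
Evaluate:
  a = 5  =>  a = 5
  b = 1  =>  b = 1
  y = b  =>  y = 1
  v = y  =>  v = 1
  z = b + y  =>  z = 2
  t = b * 0  =>  t = 0
  u = b  =>  u = 1
  return b = 1

Answer: 1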